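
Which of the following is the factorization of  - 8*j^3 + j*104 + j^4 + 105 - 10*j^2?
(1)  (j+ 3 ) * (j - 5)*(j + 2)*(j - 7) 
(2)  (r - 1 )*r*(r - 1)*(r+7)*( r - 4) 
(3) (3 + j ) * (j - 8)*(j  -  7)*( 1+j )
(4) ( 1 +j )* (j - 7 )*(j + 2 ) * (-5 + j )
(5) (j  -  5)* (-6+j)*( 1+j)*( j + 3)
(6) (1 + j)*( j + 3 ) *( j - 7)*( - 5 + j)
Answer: 6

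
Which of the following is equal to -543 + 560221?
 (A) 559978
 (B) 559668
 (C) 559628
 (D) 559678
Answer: D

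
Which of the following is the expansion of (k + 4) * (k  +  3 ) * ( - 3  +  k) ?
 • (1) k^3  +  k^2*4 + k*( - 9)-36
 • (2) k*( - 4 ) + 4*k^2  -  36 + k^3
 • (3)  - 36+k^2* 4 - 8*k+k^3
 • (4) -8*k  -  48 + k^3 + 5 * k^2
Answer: 1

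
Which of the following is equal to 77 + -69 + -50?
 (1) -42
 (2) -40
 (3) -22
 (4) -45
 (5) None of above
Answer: 1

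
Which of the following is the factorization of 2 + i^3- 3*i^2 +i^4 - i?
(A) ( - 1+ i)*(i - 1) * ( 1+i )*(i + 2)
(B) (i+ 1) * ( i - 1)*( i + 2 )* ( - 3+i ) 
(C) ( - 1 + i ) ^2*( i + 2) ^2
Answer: A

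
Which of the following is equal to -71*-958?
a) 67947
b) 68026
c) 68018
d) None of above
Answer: c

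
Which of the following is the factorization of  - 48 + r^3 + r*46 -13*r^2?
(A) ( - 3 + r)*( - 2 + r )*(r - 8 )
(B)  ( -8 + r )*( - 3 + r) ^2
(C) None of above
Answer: A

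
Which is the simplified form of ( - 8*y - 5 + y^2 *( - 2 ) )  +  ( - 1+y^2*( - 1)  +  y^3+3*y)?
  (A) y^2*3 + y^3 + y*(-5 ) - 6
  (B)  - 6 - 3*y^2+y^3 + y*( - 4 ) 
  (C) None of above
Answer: C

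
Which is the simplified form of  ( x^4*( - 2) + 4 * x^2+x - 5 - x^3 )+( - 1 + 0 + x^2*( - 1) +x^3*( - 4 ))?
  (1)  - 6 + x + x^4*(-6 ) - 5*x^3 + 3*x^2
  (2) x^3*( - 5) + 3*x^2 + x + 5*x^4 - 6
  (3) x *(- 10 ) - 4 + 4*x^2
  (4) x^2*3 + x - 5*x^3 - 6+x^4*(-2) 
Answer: 4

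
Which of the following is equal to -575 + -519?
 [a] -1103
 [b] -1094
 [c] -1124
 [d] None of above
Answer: b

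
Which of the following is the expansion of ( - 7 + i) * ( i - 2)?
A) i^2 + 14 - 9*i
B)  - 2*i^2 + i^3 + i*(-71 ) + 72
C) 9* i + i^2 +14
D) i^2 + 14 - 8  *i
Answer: A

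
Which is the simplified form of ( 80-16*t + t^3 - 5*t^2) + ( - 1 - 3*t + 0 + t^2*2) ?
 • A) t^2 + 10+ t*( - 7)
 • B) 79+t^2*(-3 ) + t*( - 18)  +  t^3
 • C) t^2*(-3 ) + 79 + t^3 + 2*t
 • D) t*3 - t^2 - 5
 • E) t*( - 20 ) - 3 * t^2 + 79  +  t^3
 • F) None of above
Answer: F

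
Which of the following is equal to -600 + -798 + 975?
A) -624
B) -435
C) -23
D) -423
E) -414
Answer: D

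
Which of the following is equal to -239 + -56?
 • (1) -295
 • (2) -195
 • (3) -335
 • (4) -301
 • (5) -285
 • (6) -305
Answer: 1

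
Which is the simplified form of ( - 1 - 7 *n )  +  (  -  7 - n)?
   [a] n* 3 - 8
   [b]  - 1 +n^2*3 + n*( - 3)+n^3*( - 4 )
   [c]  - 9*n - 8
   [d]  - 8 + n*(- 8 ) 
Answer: d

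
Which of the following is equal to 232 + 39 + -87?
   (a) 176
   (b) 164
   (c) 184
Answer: c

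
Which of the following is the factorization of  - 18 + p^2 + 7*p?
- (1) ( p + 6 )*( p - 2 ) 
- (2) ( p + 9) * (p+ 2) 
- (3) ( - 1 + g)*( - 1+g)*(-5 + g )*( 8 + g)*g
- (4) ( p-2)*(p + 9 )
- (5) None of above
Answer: 4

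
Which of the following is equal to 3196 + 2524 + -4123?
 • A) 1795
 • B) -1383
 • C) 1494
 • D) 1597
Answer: D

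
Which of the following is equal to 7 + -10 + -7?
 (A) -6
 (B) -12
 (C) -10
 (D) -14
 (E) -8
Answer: C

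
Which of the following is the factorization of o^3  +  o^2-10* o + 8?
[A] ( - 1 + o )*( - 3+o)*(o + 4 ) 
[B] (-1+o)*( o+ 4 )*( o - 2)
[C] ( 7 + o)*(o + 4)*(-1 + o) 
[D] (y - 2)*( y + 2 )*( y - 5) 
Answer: B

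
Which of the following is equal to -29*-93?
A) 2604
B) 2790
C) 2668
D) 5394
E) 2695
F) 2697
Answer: F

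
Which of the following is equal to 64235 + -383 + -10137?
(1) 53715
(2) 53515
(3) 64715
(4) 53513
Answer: 1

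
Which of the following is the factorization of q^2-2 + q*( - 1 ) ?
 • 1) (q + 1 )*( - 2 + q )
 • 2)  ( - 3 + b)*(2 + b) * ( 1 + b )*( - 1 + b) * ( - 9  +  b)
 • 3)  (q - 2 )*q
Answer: 1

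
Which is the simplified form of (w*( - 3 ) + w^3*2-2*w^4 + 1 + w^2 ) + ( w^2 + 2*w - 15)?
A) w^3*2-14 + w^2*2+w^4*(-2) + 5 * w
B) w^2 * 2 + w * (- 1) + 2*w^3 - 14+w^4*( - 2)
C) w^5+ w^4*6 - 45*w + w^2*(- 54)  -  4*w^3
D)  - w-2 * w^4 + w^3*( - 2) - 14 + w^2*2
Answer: B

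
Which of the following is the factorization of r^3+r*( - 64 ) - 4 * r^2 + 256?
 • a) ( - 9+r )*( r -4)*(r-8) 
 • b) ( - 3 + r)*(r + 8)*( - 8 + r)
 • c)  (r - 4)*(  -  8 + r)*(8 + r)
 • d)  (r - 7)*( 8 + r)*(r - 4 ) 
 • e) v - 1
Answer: c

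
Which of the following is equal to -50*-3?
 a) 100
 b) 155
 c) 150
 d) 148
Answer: c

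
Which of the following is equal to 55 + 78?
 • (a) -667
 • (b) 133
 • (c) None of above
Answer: b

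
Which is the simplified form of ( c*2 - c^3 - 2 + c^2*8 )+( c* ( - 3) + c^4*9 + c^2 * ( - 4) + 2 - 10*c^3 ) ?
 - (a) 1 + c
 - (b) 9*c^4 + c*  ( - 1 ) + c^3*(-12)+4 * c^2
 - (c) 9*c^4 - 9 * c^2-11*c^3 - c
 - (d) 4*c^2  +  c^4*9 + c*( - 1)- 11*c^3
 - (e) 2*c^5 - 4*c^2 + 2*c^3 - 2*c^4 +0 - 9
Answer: d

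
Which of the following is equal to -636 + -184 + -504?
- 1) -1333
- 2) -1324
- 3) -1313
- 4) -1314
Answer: 2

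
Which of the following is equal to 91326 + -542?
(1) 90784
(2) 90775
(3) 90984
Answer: 1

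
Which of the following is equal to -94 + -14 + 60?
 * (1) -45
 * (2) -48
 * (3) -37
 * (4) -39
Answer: 2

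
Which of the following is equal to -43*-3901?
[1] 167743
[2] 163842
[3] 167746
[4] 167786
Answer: 1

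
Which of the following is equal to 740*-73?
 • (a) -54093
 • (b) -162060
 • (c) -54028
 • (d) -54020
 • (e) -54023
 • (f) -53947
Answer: d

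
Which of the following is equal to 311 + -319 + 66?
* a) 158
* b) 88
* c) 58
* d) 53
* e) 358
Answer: c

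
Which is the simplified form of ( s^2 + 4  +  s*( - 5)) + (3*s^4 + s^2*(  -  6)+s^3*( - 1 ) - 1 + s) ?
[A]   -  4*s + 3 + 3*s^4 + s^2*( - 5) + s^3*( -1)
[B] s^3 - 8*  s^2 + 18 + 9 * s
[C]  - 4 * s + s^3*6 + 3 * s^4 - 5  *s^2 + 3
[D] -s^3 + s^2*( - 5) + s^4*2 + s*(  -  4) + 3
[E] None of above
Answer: A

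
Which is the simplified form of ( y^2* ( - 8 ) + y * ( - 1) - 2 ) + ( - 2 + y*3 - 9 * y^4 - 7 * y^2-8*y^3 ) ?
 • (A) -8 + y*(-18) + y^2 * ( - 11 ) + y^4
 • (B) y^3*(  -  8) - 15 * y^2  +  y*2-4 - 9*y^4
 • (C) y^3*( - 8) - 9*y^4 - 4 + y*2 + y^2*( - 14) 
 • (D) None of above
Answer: B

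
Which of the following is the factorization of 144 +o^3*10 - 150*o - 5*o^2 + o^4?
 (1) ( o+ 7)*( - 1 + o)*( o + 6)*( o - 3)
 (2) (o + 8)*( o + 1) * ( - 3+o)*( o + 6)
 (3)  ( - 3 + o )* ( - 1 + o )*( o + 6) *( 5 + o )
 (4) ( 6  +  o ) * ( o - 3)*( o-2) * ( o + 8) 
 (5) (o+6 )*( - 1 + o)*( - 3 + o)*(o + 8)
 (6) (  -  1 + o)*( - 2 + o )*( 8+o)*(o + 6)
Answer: 5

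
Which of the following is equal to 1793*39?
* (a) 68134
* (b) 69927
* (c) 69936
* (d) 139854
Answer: b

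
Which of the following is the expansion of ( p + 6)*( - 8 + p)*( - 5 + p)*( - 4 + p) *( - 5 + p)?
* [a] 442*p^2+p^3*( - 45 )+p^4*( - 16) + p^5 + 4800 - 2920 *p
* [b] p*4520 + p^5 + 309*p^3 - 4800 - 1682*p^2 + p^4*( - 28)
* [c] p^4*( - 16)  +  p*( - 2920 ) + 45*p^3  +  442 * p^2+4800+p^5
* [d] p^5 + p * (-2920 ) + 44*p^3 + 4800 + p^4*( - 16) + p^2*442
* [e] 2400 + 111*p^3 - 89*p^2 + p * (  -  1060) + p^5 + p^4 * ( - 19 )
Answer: c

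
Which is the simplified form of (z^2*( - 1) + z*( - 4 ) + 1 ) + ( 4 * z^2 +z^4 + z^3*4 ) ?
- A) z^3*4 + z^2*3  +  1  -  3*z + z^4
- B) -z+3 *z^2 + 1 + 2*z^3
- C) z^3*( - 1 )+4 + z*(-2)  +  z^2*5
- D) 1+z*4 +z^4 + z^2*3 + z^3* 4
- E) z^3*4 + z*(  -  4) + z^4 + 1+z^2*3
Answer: E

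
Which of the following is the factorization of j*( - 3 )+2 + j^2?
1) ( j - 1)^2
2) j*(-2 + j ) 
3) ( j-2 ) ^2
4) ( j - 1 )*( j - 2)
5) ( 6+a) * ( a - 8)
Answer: 4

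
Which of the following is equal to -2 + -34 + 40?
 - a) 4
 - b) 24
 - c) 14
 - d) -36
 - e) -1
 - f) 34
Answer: a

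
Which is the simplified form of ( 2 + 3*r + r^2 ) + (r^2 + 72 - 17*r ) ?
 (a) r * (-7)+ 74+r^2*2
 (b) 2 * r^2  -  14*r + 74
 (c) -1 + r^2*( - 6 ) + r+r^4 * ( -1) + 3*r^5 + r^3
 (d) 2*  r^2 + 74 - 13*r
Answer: b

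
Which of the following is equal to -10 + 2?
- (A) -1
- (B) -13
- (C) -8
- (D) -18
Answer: C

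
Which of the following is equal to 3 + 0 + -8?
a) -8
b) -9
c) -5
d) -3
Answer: c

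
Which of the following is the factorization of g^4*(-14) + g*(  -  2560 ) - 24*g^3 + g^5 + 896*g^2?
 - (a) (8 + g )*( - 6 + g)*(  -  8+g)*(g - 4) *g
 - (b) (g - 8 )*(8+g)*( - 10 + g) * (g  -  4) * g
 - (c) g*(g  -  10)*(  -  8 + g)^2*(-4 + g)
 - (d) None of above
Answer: b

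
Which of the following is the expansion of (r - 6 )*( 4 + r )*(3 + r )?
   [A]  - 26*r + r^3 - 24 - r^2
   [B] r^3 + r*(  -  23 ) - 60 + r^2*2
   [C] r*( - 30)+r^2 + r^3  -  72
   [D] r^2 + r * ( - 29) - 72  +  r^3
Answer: C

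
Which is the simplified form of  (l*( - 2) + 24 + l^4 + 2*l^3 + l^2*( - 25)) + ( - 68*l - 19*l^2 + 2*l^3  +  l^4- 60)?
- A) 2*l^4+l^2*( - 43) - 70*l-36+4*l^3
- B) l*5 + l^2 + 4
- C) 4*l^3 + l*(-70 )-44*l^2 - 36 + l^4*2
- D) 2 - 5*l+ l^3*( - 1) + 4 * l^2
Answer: C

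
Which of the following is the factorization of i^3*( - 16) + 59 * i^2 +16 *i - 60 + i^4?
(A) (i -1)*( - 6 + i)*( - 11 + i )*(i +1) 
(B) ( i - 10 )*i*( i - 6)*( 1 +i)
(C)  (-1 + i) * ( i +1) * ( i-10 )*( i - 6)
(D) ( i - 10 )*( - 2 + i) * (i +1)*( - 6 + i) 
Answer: C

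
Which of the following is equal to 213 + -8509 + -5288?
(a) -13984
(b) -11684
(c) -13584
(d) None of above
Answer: c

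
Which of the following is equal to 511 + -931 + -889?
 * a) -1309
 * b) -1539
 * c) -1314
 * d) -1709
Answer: a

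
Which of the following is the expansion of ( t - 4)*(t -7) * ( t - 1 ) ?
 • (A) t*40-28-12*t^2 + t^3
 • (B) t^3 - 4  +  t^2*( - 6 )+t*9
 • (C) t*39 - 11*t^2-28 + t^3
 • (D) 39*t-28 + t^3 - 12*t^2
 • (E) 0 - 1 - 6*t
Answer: D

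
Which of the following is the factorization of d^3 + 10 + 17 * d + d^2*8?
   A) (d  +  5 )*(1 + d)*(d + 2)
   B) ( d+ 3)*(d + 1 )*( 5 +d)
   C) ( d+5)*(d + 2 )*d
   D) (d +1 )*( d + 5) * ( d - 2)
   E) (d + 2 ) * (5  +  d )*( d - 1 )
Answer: A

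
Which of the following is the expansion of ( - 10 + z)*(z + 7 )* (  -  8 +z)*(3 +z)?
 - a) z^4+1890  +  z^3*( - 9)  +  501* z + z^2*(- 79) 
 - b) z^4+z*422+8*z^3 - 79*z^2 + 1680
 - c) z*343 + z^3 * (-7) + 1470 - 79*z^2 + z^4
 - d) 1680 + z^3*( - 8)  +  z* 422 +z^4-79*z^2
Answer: d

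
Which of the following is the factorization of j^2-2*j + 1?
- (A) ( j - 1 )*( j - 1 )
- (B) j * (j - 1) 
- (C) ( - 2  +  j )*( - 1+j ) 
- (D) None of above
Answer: A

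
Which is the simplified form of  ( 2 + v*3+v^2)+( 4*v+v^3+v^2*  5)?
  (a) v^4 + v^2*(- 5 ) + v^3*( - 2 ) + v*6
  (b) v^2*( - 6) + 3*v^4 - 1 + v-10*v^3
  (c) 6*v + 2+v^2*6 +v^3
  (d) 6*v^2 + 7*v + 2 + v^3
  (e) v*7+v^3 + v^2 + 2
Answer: d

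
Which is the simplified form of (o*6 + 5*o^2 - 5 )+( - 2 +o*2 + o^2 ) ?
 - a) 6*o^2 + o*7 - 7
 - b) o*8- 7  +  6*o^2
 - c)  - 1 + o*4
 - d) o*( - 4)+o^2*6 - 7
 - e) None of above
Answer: b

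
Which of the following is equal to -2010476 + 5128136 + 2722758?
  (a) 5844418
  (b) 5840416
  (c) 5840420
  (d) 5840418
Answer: d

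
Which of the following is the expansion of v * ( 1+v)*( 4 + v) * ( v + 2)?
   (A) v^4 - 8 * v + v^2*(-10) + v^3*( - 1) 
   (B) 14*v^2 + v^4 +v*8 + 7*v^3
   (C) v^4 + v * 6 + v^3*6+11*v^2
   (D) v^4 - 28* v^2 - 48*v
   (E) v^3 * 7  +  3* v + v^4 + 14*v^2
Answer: B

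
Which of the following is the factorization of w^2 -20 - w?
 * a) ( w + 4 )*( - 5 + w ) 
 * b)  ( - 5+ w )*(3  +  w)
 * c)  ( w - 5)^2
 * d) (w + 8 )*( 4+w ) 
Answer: a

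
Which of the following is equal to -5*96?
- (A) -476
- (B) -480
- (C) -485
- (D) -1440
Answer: B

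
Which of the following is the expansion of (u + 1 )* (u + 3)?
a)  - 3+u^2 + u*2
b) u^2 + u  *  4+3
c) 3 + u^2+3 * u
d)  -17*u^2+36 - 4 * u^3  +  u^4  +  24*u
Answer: b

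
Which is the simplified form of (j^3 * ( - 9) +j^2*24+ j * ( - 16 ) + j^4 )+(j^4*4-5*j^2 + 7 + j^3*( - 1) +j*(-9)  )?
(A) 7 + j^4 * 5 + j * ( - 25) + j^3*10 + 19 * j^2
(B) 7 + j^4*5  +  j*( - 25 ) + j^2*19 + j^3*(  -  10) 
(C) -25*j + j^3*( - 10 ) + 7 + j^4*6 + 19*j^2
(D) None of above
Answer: B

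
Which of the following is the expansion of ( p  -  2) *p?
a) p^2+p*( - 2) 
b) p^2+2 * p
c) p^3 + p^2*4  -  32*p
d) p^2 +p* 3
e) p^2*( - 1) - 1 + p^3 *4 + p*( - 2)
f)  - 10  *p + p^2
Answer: a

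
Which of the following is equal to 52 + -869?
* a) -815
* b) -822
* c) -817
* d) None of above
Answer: c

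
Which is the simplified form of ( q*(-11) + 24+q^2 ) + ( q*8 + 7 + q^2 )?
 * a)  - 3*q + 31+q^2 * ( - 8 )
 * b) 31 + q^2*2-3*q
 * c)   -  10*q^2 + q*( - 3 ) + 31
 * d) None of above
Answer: b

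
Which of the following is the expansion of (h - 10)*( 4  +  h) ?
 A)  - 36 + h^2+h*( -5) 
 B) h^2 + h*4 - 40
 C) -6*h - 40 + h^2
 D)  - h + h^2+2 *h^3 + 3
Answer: C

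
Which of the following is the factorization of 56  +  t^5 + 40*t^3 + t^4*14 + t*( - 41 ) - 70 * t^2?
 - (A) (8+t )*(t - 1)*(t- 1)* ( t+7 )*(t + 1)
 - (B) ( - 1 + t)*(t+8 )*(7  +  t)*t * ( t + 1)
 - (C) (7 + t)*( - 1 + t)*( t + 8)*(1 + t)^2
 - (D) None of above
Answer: A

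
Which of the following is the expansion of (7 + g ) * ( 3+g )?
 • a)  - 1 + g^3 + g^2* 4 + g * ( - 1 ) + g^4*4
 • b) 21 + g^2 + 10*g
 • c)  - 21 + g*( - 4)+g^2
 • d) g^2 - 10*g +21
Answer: b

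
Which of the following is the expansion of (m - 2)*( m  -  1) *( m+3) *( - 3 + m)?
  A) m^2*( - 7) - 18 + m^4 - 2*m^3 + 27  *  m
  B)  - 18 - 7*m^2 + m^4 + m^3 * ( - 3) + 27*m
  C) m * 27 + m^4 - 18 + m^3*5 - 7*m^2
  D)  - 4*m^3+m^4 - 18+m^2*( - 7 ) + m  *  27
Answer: B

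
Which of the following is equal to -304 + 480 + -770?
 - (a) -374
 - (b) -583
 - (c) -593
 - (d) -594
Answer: d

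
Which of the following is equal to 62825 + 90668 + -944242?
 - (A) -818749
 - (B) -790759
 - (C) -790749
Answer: C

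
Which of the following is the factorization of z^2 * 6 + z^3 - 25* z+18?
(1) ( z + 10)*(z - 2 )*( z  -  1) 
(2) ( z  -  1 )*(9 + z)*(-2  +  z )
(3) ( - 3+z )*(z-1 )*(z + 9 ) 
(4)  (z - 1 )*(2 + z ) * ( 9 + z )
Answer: 2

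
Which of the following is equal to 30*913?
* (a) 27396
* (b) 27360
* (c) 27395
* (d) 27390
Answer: d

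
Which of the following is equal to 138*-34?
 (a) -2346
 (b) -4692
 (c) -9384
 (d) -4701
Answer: b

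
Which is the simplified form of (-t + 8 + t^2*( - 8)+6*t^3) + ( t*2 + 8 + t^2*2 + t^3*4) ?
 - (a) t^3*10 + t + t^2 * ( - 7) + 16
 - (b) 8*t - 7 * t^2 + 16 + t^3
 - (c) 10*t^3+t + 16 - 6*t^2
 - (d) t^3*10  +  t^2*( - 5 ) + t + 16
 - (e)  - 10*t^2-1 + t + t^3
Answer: c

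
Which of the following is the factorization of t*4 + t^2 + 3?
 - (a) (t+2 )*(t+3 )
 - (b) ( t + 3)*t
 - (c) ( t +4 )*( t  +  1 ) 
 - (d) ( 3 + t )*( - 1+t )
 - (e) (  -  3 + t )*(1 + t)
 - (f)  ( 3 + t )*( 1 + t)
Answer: f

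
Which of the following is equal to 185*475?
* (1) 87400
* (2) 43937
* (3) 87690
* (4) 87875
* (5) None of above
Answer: 4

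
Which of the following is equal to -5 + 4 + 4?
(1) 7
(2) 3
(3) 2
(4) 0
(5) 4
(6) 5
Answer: 2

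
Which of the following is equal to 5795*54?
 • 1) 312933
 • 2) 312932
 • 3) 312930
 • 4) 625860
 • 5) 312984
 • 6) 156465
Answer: 3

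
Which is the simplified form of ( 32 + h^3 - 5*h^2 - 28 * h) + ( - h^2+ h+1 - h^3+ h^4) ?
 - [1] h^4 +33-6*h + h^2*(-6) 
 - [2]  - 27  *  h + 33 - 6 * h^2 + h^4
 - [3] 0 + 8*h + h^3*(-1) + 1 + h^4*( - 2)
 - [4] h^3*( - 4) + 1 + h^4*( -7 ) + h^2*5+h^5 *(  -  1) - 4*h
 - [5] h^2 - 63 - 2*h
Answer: 2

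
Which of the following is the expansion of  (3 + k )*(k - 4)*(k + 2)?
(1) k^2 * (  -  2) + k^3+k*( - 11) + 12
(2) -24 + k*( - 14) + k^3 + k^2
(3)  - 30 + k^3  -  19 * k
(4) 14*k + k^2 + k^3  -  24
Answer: 2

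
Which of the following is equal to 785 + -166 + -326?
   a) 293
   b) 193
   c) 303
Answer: a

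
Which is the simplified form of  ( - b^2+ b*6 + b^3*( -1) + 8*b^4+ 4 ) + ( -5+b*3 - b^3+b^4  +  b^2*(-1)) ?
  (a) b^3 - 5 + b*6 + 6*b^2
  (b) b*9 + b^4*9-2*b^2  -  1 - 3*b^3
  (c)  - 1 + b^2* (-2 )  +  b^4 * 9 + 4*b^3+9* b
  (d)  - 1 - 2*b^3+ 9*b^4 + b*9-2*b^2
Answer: d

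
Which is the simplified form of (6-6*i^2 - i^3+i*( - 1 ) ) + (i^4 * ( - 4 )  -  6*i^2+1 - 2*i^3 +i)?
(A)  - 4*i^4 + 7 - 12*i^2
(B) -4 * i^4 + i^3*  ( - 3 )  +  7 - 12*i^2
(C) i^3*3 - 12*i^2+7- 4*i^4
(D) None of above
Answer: B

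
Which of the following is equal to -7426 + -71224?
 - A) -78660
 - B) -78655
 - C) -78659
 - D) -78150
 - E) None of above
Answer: E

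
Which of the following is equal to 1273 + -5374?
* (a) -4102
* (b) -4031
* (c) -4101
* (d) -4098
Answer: c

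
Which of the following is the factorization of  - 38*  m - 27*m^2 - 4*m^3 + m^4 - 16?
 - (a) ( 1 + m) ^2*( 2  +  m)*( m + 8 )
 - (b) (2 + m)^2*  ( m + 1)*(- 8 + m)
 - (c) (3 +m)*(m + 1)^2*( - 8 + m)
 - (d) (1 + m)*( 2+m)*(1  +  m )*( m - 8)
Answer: d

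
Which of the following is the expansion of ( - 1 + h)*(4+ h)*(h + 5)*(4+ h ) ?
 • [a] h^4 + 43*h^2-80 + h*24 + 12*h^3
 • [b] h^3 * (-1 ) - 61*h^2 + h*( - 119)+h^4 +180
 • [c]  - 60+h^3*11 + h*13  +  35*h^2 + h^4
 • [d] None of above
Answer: a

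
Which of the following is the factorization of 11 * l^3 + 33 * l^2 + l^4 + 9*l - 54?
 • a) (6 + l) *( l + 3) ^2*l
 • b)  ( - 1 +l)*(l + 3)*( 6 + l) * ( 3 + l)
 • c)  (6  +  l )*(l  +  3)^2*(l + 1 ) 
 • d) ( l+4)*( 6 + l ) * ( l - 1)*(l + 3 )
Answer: b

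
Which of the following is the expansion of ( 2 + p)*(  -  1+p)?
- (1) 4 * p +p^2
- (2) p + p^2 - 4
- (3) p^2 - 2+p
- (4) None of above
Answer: 3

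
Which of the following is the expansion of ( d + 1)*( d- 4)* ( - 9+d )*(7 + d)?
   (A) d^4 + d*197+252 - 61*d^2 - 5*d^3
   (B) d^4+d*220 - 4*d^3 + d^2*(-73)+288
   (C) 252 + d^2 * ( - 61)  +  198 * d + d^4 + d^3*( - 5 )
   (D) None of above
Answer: A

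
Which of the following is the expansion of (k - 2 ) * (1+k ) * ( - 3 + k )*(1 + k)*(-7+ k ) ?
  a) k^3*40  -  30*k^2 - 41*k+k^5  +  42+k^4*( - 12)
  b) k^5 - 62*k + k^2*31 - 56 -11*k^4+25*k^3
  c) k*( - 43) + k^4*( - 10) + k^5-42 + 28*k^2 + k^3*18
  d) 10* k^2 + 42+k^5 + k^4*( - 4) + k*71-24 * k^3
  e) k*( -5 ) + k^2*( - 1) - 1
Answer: c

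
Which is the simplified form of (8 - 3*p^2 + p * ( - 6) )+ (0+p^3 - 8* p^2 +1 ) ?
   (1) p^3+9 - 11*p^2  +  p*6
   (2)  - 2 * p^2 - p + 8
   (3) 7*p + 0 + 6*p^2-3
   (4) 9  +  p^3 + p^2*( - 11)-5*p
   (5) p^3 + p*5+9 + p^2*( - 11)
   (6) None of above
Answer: 6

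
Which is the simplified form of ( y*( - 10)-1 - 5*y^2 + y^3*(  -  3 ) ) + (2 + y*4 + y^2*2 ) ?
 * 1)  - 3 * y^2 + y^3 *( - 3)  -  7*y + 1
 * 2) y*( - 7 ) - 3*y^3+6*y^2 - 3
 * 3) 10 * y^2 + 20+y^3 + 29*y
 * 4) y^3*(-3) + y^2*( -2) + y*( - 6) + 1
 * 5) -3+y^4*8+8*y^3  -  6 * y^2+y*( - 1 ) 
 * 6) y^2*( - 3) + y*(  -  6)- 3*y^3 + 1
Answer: 6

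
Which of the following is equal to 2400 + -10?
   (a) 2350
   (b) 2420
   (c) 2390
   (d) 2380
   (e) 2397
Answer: c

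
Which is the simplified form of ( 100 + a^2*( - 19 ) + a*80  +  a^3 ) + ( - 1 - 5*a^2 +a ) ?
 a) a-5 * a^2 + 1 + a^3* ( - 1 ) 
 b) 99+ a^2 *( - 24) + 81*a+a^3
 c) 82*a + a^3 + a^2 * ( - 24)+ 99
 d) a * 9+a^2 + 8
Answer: b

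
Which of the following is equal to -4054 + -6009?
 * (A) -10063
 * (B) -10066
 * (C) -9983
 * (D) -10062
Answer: A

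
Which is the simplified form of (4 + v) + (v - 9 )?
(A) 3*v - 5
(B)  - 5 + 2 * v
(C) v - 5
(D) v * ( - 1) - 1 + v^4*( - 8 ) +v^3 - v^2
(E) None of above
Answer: B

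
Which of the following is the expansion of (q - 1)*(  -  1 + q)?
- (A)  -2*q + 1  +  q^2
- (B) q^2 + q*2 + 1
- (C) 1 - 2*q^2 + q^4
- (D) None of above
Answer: A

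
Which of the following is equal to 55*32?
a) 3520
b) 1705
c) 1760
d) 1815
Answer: c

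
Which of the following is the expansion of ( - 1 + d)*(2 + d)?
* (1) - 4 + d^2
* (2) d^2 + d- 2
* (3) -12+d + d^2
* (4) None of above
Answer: 2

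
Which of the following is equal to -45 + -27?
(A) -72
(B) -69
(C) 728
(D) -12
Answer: A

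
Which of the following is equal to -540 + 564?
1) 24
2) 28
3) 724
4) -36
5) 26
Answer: 1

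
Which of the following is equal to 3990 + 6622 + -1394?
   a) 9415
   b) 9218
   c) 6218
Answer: b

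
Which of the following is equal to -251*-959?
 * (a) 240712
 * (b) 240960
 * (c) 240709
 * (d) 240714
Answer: c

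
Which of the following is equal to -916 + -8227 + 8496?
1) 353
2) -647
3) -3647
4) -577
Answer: 2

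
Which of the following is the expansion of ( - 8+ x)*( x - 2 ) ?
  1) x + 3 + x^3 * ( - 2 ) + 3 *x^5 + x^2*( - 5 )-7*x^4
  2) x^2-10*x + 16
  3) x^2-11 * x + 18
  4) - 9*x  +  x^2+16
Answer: 2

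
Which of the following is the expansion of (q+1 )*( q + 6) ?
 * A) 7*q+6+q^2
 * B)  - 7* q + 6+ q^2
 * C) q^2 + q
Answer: A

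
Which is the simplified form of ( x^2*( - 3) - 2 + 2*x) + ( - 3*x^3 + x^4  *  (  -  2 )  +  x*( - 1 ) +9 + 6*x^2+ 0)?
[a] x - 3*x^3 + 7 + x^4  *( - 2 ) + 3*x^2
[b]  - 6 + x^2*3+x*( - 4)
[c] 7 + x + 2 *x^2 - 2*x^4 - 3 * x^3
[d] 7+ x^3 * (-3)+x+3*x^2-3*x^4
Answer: a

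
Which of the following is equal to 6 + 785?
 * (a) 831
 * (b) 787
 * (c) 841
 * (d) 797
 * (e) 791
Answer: e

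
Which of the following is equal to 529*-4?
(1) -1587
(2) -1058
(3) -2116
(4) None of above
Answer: 3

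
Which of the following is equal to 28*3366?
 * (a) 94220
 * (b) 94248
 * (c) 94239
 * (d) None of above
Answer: b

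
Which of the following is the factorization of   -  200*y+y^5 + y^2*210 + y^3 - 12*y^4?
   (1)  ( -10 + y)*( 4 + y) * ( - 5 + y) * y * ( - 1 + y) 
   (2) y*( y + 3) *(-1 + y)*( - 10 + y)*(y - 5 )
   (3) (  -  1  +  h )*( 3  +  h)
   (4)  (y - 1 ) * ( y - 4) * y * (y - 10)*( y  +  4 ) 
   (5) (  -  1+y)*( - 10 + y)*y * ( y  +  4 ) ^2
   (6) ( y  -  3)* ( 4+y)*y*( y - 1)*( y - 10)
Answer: 1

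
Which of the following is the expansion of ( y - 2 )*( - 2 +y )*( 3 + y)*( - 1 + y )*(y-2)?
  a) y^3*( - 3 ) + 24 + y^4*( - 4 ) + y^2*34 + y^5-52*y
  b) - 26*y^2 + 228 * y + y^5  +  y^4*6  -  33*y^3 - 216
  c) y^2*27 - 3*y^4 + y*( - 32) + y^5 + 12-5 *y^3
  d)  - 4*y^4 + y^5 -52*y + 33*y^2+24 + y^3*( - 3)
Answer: a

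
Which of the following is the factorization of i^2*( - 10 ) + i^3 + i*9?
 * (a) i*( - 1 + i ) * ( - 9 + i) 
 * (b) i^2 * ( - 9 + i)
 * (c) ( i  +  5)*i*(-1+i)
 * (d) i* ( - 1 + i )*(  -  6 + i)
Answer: a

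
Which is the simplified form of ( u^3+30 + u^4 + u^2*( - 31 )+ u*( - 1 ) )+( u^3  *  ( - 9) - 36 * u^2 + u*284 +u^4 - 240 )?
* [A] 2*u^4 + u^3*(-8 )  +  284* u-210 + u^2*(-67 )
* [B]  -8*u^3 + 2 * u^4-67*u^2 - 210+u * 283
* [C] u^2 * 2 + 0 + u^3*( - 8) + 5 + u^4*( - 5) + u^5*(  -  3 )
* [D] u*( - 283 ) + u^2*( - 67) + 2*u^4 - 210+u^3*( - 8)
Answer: B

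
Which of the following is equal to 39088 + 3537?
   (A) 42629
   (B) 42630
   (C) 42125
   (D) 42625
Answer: D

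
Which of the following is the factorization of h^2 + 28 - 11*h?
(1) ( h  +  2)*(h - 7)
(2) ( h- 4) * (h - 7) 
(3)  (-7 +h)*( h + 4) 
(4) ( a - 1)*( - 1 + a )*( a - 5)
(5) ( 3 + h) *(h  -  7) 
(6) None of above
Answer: 2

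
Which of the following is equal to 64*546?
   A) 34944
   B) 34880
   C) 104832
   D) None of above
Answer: A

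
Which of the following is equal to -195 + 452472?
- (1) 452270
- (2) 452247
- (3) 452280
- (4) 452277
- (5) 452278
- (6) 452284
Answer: 4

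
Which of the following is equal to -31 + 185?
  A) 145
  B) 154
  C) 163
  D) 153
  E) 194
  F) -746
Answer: B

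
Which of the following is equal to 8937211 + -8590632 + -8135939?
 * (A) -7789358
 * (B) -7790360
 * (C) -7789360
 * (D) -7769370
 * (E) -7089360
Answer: C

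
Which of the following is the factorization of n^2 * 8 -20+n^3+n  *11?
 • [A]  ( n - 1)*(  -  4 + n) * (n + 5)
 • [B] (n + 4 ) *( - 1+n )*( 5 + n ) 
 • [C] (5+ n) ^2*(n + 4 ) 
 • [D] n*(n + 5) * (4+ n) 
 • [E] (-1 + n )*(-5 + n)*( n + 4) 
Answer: B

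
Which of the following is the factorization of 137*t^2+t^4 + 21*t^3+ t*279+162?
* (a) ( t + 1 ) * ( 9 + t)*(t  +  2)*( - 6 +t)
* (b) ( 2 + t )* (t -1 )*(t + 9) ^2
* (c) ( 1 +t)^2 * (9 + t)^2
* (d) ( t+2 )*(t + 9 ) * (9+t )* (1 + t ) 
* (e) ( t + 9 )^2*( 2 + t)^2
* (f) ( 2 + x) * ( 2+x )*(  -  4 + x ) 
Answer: d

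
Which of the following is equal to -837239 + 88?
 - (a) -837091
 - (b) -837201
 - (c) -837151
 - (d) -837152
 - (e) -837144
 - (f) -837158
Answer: c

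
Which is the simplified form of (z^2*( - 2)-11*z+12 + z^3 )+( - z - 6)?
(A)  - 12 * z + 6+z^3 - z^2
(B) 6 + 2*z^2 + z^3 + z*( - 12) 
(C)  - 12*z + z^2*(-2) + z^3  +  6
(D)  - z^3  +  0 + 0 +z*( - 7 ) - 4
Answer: C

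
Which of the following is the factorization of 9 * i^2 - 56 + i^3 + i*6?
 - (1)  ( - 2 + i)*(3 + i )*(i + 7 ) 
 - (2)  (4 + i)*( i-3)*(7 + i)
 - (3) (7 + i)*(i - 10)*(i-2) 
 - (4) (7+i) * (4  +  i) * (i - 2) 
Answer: 4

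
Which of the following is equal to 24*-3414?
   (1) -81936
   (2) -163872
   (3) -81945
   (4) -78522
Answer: 1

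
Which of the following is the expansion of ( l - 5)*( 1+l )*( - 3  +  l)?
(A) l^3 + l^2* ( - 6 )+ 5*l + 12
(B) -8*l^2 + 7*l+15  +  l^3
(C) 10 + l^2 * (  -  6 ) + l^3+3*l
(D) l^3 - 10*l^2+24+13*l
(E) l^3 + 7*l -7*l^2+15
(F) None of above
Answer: E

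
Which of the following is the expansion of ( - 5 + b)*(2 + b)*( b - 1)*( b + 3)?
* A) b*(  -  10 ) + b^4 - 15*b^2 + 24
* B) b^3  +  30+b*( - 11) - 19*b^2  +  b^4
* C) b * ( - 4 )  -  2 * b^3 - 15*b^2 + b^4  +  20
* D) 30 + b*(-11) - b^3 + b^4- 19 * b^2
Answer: D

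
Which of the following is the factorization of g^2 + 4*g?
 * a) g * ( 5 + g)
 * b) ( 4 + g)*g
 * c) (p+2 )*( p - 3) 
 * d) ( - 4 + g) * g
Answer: b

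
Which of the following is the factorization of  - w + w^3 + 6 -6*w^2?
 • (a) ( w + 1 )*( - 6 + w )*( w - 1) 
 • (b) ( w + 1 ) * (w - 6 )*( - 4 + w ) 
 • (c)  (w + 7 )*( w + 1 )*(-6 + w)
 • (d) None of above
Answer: a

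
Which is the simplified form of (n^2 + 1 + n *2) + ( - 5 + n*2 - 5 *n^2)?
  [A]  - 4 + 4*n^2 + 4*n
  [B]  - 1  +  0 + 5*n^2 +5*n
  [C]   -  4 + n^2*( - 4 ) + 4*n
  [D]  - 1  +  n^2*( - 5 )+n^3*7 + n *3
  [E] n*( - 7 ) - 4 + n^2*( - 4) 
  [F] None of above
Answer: C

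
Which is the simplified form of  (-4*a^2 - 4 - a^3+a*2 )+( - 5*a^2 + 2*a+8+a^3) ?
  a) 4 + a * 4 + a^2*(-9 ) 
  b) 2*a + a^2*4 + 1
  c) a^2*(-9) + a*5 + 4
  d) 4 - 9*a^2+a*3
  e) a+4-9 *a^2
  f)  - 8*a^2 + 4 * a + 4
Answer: a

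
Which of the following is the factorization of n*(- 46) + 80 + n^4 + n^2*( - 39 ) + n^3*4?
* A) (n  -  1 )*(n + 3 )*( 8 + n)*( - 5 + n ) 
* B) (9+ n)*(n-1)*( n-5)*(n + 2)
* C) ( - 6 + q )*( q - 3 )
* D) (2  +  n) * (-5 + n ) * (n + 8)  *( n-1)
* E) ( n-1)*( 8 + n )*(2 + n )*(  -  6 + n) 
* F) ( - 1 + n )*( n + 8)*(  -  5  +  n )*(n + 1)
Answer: D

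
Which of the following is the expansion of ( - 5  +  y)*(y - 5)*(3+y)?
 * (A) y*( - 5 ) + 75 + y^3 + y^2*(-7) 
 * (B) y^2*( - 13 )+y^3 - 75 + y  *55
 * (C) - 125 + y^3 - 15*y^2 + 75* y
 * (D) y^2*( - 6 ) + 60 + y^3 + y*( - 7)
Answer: A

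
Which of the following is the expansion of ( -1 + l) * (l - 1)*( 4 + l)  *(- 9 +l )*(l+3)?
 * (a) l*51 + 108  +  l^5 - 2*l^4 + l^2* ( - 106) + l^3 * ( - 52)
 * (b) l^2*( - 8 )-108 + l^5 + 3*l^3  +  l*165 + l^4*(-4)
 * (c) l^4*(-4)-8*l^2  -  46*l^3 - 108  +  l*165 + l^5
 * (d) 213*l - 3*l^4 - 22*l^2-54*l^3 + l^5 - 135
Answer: c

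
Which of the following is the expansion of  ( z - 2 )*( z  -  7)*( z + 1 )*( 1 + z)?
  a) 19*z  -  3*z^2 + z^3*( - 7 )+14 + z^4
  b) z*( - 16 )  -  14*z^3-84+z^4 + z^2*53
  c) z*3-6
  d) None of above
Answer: a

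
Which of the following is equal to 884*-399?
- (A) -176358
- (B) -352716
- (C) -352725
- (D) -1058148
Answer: B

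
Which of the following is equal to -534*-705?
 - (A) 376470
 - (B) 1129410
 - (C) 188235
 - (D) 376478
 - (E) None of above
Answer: A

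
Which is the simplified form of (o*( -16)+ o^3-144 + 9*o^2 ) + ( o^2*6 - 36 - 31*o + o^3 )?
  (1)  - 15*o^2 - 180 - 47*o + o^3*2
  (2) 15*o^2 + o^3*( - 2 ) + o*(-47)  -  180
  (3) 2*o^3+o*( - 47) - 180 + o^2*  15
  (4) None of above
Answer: 3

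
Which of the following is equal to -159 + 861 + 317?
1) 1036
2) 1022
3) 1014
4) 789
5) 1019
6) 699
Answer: 5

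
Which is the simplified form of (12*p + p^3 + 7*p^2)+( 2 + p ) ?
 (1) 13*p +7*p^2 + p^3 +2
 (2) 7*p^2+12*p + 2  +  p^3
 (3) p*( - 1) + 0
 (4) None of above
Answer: 1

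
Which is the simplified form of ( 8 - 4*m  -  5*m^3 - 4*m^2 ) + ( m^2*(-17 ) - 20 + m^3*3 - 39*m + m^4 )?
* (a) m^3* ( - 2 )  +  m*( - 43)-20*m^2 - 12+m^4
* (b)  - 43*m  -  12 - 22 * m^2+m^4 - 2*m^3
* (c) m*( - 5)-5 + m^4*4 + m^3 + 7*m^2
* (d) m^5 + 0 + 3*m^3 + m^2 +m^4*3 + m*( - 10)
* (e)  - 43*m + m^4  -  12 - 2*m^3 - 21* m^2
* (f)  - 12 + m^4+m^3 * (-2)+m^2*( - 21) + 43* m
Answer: e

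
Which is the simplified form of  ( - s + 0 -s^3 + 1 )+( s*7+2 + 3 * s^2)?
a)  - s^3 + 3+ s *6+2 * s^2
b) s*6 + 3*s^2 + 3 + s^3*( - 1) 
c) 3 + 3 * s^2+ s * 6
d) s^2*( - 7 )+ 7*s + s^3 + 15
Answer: b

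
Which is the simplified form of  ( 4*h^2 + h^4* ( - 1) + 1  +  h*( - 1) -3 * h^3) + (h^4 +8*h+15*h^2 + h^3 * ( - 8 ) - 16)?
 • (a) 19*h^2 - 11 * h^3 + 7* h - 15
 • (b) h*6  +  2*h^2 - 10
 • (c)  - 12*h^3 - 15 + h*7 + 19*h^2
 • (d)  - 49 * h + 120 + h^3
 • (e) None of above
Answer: a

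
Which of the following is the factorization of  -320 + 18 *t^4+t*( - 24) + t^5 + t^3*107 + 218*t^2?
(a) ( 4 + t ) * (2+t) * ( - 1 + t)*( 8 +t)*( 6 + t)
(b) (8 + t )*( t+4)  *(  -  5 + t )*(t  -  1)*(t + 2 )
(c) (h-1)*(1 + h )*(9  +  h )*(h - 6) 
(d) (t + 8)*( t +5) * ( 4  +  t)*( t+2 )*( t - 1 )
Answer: d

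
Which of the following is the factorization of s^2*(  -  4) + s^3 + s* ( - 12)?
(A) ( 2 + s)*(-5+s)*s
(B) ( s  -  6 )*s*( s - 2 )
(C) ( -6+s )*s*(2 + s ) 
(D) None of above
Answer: C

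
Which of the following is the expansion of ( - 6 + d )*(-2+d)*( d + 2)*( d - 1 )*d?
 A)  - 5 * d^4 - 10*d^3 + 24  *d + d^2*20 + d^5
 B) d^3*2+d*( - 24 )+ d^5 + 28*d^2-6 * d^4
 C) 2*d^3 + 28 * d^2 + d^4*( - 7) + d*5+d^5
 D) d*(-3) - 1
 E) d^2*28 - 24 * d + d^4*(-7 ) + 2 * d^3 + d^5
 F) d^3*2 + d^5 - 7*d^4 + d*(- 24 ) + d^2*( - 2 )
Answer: E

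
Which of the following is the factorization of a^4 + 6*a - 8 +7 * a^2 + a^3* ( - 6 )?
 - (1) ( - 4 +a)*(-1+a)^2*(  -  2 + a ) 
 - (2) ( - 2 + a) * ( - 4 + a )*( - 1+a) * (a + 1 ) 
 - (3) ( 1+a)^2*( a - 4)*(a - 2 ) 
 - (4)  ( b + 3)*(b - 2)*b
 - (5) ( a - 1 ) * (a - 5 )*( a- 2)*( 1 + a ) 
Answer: 2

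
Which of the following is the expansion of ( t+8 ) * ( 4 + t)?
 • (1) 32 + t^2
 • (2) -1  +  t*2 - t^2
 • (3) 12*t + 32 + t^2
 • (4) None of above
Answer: 3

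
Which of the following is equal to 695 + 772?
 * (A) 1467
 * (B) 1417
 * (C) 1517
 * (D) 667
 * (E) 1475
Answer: A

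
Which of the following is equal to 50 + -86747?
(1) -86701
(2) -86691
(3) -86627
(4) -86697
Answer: 4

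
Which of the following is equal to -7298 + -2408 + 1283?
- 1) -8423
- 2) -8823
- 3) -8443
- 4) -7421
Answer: 1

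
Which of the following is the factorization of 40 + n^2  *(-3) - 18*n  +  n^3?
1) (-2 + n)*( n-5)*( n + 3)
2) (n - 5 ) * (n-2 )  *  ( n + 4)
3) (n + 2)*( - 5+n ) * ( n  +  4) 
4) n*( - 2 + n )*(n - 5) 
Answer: 2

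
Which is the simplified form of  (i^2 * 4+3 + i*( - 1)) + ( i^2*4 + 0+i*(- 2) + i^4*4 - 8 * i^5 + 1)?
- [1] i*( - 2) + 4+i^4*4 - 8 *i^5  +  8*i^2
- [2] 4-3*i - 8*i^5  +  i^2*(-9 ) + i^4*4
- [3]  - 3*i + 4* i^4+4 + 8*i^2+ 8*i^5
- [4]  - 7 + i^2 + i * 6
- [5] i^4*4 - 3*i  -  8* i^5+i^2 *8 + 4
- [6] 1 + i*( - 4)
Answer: 5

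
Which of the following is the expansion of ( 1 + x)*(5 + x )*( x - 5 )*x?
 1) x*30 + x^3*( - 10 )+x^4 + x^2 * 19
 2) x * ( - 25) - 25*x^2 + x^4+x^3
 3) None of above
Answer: 2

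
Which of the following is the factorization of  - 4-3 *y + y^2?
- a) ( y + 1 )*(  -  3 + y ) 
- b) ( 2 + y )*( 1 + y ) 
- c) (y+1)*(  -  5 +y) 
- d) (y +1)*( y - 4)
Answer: d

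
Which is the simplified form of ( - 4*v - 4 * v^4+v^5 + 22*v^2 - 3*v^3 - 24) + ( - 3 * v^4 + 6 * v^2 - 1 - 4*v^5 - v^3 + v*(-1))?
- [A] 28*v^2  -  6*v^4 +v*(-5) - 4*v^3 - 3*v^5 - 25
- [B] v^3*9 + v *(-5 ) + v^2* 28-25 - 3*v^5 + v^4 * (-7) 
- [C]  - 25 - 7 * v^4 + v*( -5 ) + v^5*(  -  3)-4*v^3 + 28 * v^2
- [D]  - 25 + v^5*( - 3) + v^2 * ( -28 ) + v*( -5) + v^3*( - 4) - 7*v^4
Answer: C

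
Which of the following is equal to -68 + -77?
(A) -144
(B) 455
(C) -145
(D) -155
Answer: C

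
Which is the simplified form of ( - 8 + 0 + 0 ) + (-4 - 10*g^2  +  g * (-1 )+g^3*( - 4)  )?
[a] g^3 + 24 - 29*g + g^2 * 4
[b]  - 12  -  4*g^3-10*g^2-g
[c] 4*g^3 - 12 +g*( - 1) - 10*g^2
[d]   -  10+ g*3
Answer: b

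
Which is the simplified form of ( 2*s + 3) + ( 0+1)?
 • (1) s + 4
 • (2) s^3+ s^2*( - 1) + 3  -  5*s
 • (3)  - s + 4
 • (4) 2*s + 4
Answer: 4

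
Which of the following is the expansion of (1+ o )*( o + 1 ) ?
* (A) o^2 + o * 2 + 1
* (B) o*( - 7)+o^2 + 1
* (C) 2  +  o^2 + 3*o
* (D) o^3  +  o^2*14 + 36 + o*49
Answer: A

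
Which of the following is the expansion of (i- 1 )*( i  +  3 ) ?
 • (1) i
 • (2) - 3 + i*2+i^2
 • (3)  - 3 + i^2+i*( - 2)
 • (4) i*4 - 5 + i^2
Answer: 2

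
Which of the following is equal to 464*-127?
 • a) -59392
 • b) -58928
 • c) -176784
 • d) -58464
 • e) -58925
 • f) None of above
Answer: b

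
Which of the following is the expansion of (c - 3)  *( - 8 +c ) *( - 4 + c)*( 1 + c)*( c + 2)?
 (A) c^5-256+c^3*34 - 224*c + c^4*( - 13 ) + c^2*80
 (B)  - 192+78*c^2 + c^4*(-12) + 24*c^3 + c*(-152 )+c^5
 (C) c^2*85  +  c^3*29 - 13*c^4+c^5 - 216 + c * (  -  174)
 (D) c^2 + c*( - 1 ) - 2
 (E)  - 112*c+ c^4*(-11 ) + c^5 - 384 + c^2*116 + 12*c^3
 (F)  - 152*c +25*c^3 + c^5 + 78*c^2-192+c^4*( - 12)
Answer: F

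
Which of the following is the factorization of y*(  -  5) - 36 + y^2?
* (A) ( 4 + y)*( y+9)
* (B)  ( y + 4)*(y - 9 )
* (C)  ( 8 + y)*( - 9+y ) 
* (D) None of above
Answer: B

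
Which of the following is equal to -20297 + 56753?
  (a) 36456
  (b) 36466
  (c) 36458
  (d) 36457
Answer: a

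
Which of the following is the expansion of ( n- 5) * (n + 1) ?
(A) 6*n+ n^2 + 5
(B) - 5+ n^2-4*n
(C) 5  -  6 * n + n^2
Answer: B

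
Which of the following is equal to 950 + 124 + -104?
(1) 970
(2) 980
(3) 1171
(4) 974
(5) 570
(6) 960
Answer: 1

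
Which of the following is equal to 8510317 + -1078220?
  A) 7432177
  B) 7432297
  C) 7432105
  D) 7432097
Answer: D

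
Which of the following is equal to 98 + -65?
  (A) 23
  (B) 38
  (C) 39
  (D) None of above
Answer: D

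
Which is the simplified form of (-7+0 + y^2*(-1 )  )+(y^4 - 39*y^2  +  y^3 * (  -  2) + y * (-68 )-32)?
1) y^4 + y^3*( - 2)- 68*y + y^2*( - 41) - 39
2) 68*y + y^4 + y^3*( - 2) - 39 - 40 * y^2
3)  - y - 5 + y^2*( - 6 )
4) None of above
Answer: 4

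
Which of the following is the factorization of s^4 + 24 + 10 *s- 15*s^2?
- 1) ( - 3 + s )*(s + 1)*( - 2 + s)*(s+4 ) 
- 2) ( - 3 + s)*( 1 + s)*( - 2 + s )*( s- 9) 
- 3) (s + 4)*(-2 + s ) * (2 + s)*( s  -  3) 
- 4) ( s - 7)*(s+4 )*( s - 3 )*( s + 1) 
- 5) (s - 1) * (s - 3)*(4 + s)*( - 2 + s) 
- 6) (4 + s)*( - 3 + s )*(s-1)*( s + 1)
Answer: 1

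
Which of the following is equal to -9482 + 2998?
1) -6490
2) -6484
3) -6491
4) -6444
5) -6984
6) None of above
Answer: 2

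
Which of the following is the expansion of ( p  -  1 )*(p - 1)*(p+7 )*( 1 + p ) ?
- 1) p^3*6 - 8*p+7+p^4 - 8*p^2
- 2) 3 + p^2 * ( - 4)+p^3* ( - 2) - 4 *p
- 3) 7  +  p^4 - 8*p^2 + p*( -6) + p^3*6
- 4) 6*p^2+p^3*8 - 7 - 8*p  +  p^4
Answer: 3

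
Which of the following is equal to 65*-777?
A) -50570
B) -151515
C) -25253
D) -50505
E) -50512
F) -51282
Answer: D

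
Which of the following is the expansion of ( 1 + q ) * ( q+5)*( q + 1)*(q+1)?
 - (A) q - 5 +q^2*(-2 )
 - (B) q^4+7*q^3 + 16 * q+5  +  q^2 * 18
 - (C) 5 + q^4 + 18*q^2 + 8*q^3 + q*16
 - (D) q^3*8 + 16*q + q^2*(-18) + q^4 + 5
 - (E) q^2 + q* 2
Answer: C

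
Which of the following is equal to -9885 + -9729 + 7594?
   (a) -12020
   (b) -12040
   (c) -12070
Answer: a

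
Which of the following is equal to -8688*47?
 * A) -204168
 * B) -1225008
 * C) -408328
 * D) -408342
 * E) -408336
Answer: E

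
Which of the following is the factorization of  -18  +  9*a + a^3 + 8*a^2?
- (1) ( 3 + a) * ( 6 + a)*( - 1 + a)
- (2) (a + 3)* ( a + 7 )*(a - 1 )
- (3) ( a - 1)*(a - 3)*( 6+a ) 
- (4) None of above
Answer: 1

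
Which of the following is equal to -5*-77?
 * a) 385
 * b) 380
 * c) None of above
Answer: a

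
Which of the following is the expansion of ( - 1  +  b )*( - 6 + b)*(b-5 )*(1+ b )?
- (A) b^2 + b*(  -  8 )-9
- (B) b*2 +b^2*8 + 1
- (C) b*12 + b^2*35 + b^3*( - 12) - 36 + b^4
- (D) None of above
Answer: D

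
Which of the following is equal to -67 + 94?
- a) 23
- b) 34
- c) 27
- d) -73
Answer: c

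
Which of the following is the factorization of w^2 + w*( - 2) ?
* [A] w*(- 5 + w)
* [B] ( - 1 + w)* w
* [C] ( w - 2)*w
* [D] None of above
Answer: C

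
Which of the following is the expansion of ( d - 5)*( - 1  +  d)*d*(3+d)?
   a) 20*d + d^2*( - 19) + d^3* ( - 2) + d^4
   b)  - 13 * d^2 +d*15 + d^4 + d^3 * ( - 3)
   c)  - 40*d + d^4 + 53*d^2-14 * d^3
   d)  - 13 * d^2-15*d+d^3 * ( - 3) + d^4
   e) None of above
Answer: b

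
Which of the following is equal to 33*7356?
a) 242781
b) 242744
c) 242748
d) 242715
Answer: c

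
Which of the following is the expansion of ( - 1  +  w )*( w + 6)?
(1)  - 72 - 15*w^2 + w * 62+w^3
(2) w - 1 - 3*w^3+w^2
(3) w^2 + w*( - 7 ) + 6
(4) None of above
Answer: 4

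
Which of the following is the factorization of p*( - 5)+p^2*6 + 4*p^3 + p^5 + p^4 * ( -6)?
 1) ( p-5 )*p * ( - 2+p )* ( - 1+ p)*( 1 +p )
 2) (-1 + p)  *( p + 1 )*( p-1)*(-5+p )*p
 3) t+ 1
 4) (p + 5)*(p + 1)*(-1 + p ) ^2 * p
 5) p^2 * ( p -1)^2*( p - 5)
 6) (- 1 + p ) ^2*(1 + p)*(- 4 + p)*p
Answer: 2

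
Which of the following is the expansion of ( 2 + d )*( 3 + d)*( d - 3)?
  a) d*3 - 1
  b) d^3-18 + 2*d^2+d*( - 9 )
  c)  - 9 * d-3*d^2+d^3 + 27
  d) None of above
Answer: b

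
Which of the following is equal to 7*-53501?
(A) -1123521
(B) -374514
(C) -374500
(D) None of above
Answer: D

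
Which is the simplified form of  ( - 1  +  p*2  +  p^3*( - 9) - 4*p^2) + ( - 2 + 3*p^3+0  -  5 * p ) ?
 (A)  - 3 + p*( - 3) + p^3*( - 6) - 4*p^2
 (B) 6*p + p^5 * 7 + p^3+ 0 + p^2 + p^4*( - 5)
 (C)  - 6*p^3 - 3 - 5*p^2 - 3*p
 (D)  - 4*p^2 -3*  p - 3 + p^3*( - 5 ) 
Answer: A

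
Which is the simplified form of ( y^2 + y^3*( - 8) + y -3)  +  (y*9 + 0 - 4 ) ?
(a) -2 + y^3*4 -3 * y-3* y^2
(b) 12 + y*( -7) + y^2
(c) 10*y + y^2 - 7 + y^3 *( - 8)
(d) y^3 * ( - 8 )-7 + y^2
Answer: c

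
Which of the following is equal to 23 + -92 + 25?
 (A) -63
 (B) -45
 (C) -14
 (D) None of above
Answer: D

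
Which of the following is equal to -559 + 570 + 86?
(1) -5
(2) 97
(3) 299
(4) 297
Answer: 2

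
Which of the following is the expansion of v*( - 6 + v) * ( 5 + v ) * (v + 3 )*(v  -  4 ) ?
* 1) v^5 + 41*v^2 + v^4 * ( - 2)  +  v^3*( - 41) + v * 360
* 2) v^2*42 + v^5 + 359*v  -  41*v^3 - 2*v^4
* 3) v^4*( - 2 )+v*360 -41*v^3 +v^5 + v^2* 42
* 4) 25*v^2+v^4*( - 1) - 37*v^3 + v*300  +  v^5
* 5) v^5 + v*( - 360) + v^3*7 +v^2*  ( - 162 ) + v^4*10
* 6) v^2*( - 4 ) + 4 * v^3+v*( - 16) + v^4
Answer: 3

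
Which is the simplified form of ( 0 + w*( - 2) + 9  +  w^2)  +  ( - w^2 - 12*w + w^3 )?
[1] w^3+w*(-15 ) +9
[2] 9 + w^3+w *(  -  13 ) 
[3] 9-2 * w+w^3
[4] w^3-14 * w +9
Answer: 4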